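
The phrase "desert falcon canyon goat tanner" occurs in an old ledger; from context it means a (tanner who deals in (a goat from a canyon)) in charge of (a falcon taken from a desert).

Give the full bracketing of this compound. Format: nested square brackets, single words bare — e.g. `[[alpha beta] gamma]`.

[[desert falcon] [[canyon goat] tanner]]

Overall it is a kind of tanner (specifically "canyon goat tanner"); the modifier is "desert falcon".
Within "desert falcon", the head is "falcon" and the modifier is "desert".
Within "canyon goat tanner", the head is "tanner" and the modifier is "canyon goat".
Within "canyon goat", the head is "goat" and the modifier is "canyon".
Putting it together: [[desert falcon] [[canyon goat] tanner]].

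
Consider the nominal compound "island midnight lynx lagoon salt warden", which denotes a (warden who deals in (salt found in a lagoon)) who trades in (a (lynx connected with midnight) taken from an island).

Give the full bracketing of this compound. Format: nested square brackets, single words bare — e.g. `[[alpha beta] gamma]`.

At the top level: head "warden" (specifically "lagoon salt warden"); modifier "island midnight lynx".
Within "island midnight lynx", the head is "lynx" (specifically "midnight lynx") and the modifier is "island".
Within "midnight lynx", the head is "lynx" and the modifier is "midnight".
Within "lagoon salt warden", the head is "warden" and the modifier is "lagoon salt".
Within "lagoon salt", the head is "salt" and the modifier is "lagoon".
Putting it together: [[island [midnight lynx]] [[lagoon salt] warden]].

[[island [midnight lynx]] [[lagoon salt] warden]]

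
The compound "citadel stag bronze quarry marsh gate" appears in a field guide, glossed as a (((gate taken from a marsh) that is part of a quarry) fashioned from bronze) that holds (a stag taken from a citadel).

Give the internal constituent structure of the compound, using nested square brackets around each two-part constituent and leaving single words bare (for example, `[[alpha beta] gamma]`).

At the top level: head "gate" (specifically "bronze quarry marsh gate"); modifier "citadel stag".
Inside "citadel stag": head "stag", modifier "citadel".
Inside "bronze quarry marsh gate": head "gate" (specifically "quarry marsh gate"), modifier "bronze".
Inside "quarry marsh gate": head "gate" (specifically "marsh gate"), modifier "quarry".
Inside "marsh gate": head "gate", modifier "marsh".
So the structure is [[citadel stag] [bronze [quarry [marsh gate]]]].

[[citadel stag] [bronze [quarry [marsh gate]]]]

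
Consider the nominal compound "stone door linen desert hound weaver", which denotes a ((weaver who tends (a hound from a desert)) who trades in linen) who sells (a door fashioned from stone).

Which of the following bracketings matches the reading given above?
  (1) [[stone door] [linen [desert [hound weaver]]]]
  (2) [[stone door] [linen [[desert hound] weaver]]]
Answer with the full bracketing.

[[stone door] [linen [[desert hound] weaver]]]

The paraphrase's head is the "weaver" part ("linen desert hound weaver"); its modifier is "stone door".
That top-level split, carried through the inner groups, gives [[stone door] [linen [[desert hound] weaver]]].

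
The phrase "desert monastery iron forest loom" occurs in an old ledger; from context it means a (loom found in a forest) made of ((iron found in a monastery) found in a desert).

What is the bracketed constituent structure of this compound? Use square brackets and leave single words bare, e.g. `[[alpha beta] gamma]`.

[[desert [monastery iron]] [forest loom]]

At the top level: head "loom" (specifically "forest loom"); modifier "desert monastery iron".
Within "desert monastery iron", the head is "iron" (specifically "monastery iron") and the modifier is "desert".
Within "monastery iron", the head is "iron" and the modifier is "monastery".
Within "forest loom", the head is "loom" and the modifier is "forest".
Putting it together: [[desert [monastery iron]] [forest loom]].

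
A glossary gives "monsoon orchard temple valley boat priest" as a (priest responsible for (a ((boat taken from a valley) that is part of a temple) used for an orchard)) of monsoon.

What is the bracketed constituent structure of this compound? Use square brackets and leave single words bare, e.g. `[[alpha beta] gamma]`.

The outermost head in the paraphrase is "priest" (specifically "orchard temple valley boat priest"), modified by "monsoon".
Within "orchard temple valley boat priest", the head is "priest" and the modifier is "orchard temple valley boat".
Within "orchard temple valley boat", the head is "boat" (specifically "temple valley boat") and the modifier is "orchard".
Within "temple valley boat", the head is "boat" (specifically "valley boat") and the modifier is "temple".
Within "valley boat", the head is "boat" and the modifier is "valley".
So the structure is [monsoon [[orchard [temple [valley boat]]] priest]].

[monsoon [[orchard [temple [valley boat]]] priest]]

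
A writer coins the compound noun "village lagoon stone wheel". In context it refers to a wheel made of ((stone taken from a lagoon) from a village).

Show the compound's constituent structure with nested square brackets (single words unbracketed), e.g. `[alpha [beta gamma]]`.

[[village [lagoon stone]] wheel]

The outermost head in the paraphrase is "wheel", modified by "village lagoon stone".
Inside "village lagoon stone": head "stone" (specifically "lagoon stone"), modifier "village".
Inside "lagoon stone": head "stone", modifier "lagoon".
So the structure is [[village [lagoon stone]] wheel].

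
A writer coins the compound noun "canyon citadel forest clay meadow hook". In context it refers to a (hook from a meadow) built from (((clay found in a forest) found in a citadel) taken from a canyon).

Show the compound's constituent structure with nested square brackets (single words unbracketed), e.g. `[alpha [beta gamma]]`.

[[canyon [citadel [forest clay]]] [meadow hook]]

The outermost head in the paraphrase is "hook" (specifically "meadow hook"), modified by "canyon citadel forest clay".
Inside "canyon citadel forest clay": head "clay" (specifically "citadel forest clay"), modifier "canyon".
Inside "citadel forest clay": head "clay" (specifically "forest clay"), modifier "citadel".
Inside "forest clay": head "clay", modifier "forest".
Inside "meadow hook": head "hook", modifier "meadow".
Assembled: [[canyon [citadel [forest clay]]] [meadow hook]].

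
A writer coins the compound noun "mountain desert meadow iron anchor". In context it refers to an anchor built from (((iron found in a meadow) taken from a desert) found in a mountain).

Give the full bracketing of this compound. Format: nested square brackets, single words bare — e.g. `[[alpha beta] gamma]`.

The outermost head in the paraphrase is "anchor", modified by "mountain desert meadow iron".
Inside "mountain desert meadow iron": head "iron" (specifically "desert meadow iron"), modifier "mountain".
Inside "desert meadow iron": head "iron" (specifically "meadow iron"), modifier "desert".
Inside "meadow iron": head "iron", modifier "meadow".
Putting it together: [[mountain [desert [meadow iron]]] anchor].

[[mountain [desert [meadow iron]]] anchor]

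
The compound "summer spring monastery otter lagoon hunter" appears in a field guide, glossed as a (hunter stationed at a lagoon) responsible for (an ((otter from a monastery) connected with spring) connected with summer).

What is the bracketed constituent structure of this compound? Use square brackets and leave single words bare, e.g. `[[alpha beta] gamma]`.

[[summer [spring [monastery otter]]] [lagoon hunter]]

At the top level: head "hunter" (specifically "lagoon hunter"); modifier "summer spring monastery otter".
Inside "summer spring monastery otter": head "otter" (specifically "spring monastery otter"), modifier "summer".
Inside "spring monastery otter": head "otter" (specifically "monastery otter"), modifier "spring".
Inside "monastery otter": head "otter", modifier "monastery".
Inside "lagoon hunter": head "hunter", modifier "lagoon".
So the structure is [[summer [spring [monastery otter]]] [lagoon hunter]].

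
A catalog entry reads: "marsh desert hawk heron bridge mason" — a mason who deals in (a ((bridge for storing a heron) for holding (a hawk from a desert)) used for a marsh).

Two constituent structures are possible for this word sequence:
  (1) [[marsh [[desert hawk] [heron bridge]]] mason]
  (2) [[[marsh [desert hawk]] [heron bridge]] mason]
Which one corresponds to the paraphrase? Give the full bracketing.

The paraphrase's head is the "mason" part ("mason"); its modifier is "marsh desert hawk heron bridge".
That top-level split, carried through the inner groups, gives [[marsh [[desert hawk] [heron bridge]]] mason].

[[marsh [[desert hawk] [heron bridge]]] mason]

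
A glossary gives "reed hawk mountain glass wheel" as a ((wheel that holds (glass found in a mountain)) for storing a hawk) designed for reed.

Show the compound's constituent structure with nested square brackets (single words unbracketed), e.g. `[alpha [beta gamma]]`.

The outermost head in the paraphrase is "wheel" (specifically "hawk mountain glass wheel"), modified by "reed".
"hawk mountain glass wheel" → head "wheel" (specifically "mountain glass wheel"), modifier "hawk".
"mountain glass wheel" → head "wheel", modifier "mountain glass".
"mountain glass" → head "glass", modifier "mountain".
So the structure is [reed [hawk [[mountain glass] wheel]]].

[reed [hawk [[mountain glass] wheel]]]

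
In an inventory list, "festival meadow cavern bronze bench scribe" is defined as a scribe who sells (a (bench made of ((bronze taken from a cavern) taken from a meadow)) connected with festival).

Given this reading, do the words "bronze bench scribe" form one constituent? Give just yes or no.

no

The top-level split is [festival meadow cavern bronze bench] [scribe]; the full structure is [[festival [[meadow [cavern bronze]] bench]] scribe].
"bronze bench scribe" straddles a constituent boundary, so it is not a single unit.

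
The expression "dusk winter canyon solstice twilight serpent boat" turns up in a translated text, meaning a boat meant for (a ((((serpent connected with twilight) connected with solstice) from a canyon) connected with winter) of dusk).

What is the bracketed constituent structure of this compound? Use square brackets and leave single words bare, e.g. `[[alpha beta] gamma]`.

Overall it is a kind of boat; the modifier is "dusk winter canyon solstice twilight serpent".
Within "dusk winter canyon solstice twilight serpent", the head is "serpent" (specifically "winter canyon solstice twilight serpent") and the modifier is "dusk".
Within "winter canyon solstice twilight serpent", the head is "serpent" (specifically "canyon solstice twilight serpent") and the modifier is "winter".
Within "canyon solstice twilight serpent", the head is "serpent" (specifically "solstice twilight serpent") and the modifier is "canyon".
Within "solstice twilight serpent", the head is "serpent" (specifically "twilight serpent") and the modifier is "solstice".
Within "twilight serpent", the head is "serpent" and the modifier is "twilight".
Putting it together: [[dusk [winter [canyon [solstice [twilight serpent]]]]] boat].

[[dusk [winter [canyon [solstice [twilight serpent]]]]] boat]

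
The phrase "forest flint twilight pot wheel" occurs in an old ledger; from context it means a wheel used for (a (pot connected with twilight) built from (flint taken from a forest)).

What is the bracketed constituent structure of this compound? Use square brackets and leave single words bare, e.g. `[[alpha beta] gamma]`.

[[[forest flint] [twilight pot]] wheel]

At the top level: head "wheel"; modifier "forest flint twilight pot".
"forest flint twilight pot" → head "pot" (specifically "twilight pot"), modifier "forest flint".
"forest flint" → head "flint", modifier "forest".
"twilight pot" → head "pot", modifier "twilight".
So the structure is [[[forest flint] [twilight pot]] wheel].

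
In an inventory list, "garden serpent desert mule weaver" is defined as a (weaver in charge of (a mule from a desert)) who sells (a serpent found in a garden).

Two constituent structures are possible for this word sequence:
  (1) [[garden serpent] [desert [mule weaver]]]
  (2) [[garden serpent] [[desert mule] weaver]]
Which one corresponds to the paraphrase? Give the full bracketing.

[[garden serpent] [[desert mule] weaver]]

The paraphrase's head is the "weaver" part ("desert mule weaver"); its modifier is "garden serpent".
That top-level split, carried through the inner groups, gives [[garden serpent] [[desert mule] weaver]].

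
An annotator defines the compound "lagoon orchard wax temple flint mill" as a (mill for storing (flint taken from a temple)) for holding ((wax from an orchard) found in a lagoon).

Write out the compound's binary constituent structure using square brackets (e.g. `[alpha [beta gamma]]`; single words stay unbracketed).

Overall it is a kind of mill (specifically "temple flint mill"); the modifier is "lagoon orchard wax".
Within "lagoon orchard wax", the head is "wax" (specifically "orchard wax") and the modifier is "lagoon".
Within "orchard wax", the head is "wax" and the modifier is "orchard".
Within "temple flint mill", the head is "mill" and the modifier is "temple flint".
Within "temple flint", the head is "flint" and the modifier is "temple".
So the structure is [[lagoon [orchard wax]] [[temple flint] mill]].

[[lagoon [orchard wax]] [[temple flint] mill]]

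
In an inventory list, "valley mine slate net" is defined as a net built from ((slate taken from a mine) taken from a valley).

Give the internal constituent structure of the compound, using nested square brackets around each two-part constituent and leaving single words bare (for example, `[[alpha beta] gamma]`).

Whole compound: head "net", modifier "valley mine slate".
Inside "valley mine slate": head "slate" (specifically "mine slate"), modifier "valley".
Inside "mine slate": head "slate", modifier "mine".
Assembled: [[valley [mine slate]] net].

[[valley [mine slate]] net]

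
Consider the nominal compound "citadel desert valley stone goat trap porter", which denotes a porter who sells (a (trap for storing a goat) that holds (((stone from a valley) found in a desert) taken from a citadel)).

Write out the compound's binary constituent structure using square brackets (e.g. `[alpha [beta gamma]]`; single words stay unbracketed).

The outermost head in the paraphrase is "porter", modified by "citadel desert valley stone goat trap".
"citadel desert valley stone goat trap" → head "trap" (specifically "goat trap"), modifier "citadel desert valley stone".
"citadel desert valley stone" → head "stone" (specifically "desert valley stone"), modifier "citadel".
"desert valley stone" → head "stone" (specifically "valley stone"), modifier "desert".
"valley stone" → head "stone", modifier "valley".
"goat trap" → head "trap", modifier "goat".
Putting it together: [[[citadel [desert [valley stone]]] [goat trap]] porter].

[[[citadel [desert [valley stone]]] [goat trap]] porter]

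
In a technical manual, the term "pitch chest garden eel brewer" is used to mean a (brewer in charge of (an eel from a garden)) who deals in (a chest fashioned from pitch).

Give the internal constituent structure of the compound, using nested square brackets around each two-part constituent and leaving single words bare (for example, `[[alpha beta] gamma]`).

[[pitch chest] [[garden eel] brewer]]

Whole compound: head "brewer" (specifically "garden eel brewer"), modifier "pitch chest".
"pitch chest" → head "chest", modifier "pitch".
"garden eel brewer" → head "brewer", modifier "garden eel".
"garden eel" → head "eel", modifier "garden".
Putting it together: [[pitch chest] [[garden eel] brewer]].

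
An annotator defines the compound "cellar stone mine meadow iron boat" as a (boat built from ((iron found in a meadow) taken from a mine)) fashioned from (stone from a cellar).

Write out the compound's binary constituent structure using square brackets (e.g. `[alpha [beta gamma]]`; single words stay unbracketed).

[[cellar stone] [[mine [meadow iron]] boat]]

The outermost head in the paraphrase is "boat" (specifically "mine meadow iron boat"), modified by "cellar stone".
"cellar stone" → head "stone", modifier "cellar".
"mine meadow iron boat" → head "boat", modifier "mine meadow iron".
"mine meadow iron" → head "iron" (specifically "meadow iron"), modifier "mine".
"meadow iron" → head "iron", modifier "meadow".
So the structure is [[cellar stone] [[mine [meadow iron]] boat]].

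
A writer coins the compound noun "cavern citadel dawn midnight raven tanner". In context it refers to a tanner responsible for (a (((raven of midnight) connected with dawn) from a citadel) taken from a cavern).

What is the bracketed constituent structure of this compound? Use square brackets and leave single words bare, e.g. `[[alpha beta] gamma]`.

Whole compound: head "tanner", modifier "cavern citadel dawn midnight raven".
"cavern citadel dawn midnight raven" → head "raven" (specifically "citadel dawn midnight raven"), modifier "cavern".
"citadel dawn midnight raven" → head "raven" (specifically "dawn midnight raven"), modifier "citadel".
"dawn midnight raven" → head "raven" (specifically "midnight raven"), modifier "dawn".
"midnight raven" → head "raven", modifier "midnight".
Putting it together: [[cavern [citadel [dawn [midnight raven]]]] tanner].

[[cavern [citadel [dawn [midnight raven]]]] tanner]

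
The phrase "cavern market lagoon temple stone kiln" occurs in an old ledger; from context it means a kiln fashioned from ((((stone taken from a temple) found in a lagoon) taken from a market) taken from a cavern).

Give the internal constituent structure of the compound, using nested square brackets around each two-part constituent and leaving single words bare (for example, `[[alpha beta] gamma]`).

[[cavern [market [lagoon [temple stone]]]] kiln]

Overall it is a kind of kiln; the modifier is "cavern market lagoon temple stone".
Inside "cavern market lagoon temple stone": head "stone" (specifically "market lagoon temple stone"), modifier "cavern".
Inside "market lagoon temple stone": head "stone" (specifically "lagoon temple stone"), modifier "market".
Inside "lagoon temple stone": head "stone" (specifically "temple stone"), modifier "lagoon".
Inside "temple stone": head "stone", modifier "temple".
So the structure is [[cavern [market [lagoon [temple stone]]]] kiln].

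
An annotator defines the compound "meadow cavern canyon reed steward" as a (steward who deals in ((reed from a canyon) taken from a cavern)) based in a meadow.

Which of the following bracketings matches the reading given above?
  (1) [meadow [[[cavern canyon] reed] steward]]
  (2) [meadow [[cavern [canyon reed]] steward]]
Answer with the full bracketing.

The paraphrase's head is the "steward" part ("cavern canyon reed steward"); its modifier is "meadow".
That top-level split, carried through the inner groups, gives [meadow [[cavern [canyon reed]] steward]].

[meadow [[cavern [canyon reed]] steward]]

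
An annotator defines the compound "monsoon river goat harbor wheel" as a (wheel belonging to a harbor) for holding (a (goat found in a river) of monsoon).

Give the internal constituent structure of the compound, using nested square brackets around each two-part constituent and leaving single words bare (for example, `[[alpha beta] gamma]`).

[[monsoon [river goat]] [harbor wheel]]

At the top level: head "wheel" (specifically "harbor wheel"); modifier "monsoon river goat".
Within "monsoon river goat", the head is "goat" (specifically "river goat") and the modifier is "monsoon".
Within "river goat", the head is "goat" and the modifier is "river".
Within "harbor wheel", the head is "wheel" and the modifier is "harbor".
Putting it together: [[monsoon [river goat]] [harbor wheel]].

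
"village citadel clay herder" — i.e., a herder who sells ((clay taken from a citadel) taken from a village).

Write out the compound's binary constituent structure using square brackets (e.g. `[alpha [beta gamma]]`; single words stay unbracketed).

Whole compound: head "herder", modifier "village citadel clay".
Within "village citadel clay", the head is "clay" (specifically "citadel clay") and the modifier is "village".
Within "citadel clay", the head is "clay" and the modifier is "citadel".
Assembled: [[village [citadel clay]] herder].

[[village [citadel clay]] herder]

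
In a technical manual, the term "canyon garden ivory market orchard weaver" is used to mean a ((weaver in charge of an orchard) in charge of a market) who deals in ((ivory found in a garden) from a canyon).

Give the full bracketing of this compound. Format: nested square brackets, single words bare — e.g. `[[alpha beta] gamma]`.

At the top level: head "weaver" (specifically "market orchard weaver"); modifier "canyon garden ivory".
Inside "canyon garden ivory": head "ivory" (specifically "garden ivory"), modifier "canyon".
Inside "garden ivory": head "ivory", modifier "garden".
Inside "market orchard weaver": head "weaver" (specifically "orchard weaver"), modifier "market".
Inside "orchard weaver": head "weaver", modifier "orchard".
Putting it together: [[canyon [garden ivory]] [market [orchard weaver]]].

[[canyon [garden ivory]] [market [orchard weaver]]]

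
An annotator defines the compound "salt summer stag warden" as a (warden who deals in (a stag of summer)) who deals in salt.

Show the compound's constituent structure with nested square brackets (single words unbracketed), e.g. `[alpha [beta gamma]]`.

The outermost head in the paraphrase is "warden" (specifically "summer stag warden"), modified by "salt".
"summer stag warden" → head "warden", modifier "summer stag".
"summer stag" → head "stag", modifier "summer".
Putting it together: [salt [[summer stag] warden]].

[salt [[summer stag] warden]]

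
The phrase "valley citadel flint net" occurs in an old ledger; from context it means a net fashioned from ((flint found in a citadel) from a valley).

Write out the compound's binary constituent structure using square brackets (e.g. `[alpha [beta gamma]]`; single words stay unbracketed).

At the top level: head "net"; modifier "valley citadel flint".
Inside "valley citadel flint": head "flint" (specifically "citadel flint"), modifier "valley".
Inside "citadel flint": head "flint", modifier "citadel".
So the structure is [[valley [citadel flint]] net].

[[valley [citadel flint]] net]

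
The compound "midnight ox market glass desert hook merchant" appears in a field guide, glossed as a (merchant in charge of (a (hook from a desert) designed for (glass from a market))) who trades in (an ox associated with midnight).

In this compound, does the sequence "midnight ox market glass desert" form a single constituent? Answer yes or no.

no

The top-level split is [midnight ox] [market glass desert hook merchant]; the full structure is [[midnight ox] [[[market glass] [desert hook]] merchant]].
"midnight ox market glass desert" straddles a constituent boundary, so it is not a single unit.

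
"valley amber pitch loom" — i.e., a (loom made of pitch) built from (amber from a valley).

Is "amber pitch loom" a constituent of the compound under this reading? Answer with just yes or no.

no

The top-level split is [valley amber] [pitch loom]; the full structure is [[valley amber] [pitch loom]].
"amber pitch loom" straddles a constituent boundary, so it is not a single unit.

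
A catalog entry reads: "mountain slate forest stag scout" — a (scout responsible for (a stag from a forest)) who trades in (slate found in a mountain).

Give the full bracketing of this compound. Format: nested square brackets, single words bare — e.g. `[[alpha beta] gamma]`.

Whole compound: head "scout" (specifically "forest stag scout"), modifier "mountain slate".
Within "mountain slate", the head is "slate" and the modifier is "mountain".
Within "forest stag scout", the head is "scout" and the modifier is "forest stag".
Within "forest stag", the head is "stag" and the modifier is "forest".
Putting it together: [[mountain slate] [[forest stag] scout]].

[[mountain slate] [[forest stag] scout]]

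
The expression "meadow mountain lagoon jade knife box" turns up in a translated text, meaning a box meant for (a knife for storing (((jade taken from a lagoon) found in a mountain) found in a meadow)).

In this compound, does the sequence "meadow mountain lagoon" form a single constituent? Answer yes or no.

The top-level split is [meadow mountain lagoon jade knife] [box]; the full structure is [[[meadow [mountain [lagoon jade]]] knife] box].
"meadow mountain lagoon" straddles a constituent boundary, so it is not a single unit.

no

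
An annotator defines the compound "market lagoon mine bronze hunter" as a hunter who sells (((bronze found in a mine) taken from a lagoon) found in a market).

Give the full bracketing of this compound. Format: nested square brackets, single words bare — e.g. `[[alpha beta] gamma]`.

Whole compound: head "hunter", modifier "market lagoon mine bronze".
Within "market lagoon mine bronze", the head is "bronze" (specifically "lagoon mine bronze") and the modifier is "market".
Within "lagoon mine bronze", the head is "bronze" (specifically "mine bronze") and the modifier is "lagoon".
Within "mine bronze", the head is "bronze" and the modifier is "mine".
So the structure is [[market [lagoon [mine bronze]]] hunter].

[[market [lagoon [mine bronze]]] hunter]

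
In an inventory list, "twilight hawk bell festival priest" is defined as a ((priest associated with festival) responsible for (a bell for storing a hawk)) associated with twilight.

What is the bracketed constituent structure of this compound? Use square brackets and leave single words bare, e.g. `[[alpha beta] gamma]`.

[twilight [[hawk bell] [festival priest]]]

The outermost head in the paraphrase is "priest" (specifically "hawk bell festival priest"), modified by "twilight".
Within "hawk bell festival priest", the head is "priest" (specifically "festival priest") and the modifier is "hawk bell".
Within "hawk bell", the head is "bell" and the modifier is "hawk".
Within "festival priest", the head is "priest" and the modifier is "festival".
Assembled: [twilight [[hawk bell] [festival priest]]].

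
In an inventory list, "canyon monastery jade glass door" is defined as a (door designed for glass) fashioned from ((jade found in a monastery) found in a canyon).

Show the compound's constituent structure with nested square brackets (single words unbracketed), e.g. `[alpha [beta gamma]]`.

At the top level: head "door" (specifically "glass door"); modifier "canyon monastery jade".
Inside "canyon monastery jade": head "jade" (specifically "monastery jade"), modifier "canyon".
Inside "monastery jade": head "jade", modifier "monastery".
Inside "glass door": head "door", modifier "glass".
So the structure is [[canyon [monastery jade]] [glass door]].

[[canyon [monastery jade]] [glass door]]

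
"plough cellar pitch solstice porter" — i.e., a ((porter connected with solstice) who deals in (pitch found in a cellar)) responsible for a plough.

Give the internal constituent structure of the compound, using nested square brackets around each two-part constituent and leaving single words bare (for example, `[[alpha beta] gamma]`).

[plough [[cellar pitch] [solstice porter]]]

At the top level: head "porter" (specifically "cellar pitch solstice porter"); modifier "plough".
Inside "cellar pitch solstice porter": head "porter" (specifically "solstice porter"), modifier "cellar pitch".
Inside "cellar pitch": head "pitch", modifier "cellar".
Inside "solstice porter": head "porter", modifier "solstice".
So the structure is [plough [[cellar pitch] [solstice porter]]].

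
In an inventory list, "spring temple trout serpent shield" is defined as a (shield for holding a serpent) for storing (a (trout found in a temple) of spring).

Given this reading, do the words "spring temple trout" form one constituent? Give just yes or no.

yes

The paraphrase groups the words so that "spring temple trout" is one unit: it corresponds to a single parenthesized sub-phrase.
The full structure is [[spring [temple trout]] [serpent shield]], in which [spring temple trout] is a constituent.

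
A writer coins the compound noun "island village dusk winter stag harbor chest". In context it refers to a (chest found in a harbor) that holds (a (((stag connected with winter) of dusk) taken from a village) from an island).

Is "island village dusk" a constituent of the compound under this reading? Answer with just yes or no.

no

The top-level split is [island village dusk winter stag] [harbor chest]; the full structure is [[island [village [dusk [winter stag]]]] [harbor chest]].
"island village dusk" straddles a constituent boundary, so it is not a single unit.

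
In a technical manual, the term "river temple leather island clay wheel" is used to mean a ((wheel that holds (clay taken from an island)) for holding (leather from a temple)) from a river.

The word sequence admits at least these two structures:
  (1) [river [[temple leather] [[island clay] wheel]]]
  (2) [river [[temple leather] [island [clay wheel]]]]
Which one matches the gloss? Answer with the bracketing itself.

The paraphrase's head is the "wheel" part ("temple leather island clay wheel"); its modifier is "river".
That top-level split, carried through the inner groups, gives [river [[temple leather] [[island clay] wheel]]].

[river [[temple leather] [[island clay] wheel]]]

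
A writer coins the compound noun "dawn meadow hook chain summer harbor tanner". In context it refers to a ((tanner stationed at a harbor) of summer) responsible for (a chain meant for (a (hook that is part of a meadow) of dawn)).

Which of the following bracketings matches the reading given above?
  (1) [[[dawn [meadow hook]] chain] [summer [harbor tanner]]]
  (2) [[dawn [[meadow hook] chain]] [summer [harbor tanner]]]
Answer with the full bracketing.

The paraphrase's head is the "tanner" part ("summer harbor tanner"); its modifier is "dawn meadow hook chain".
That top-level split, carried through the inner groups, gives [[[dawn [meadow hook]] chain] [summer [harbor tanner]]].

[[[dawn [meadow hook]] chain] [summer [harbor tanner]]]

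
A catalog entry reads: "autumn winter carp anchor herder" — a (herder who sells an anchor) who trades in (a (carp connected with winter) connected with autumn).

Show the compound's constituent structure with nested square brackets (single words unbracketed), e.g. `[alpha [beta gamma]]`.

The outermost head in the paraphrase is "herder" (specifically "anchor herder"), modified by "autumn winter carp".
"autumn winter carp" → head "carp" (specifically "winter carp"), modifier "autumn".
"winter carp" → head "carp", modifier "winter".
"anchor herder" → head "herder", modifier "anchor".
Putting it together: [[autumn [winter carp]] [anchor herder]].

[[autumn [winter carp]] [anchor herder]]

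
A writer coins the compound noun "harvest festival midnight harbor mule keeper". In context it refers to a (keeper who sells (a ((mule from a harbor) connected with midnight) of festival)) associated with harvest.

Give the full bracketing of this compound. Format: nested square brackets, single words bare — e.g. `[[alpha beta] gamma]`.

[harvest [[festival [midnight [harbor mule]]] keeper]]

At the top level: head "keeper" (specifically "festival midnight harbor mule keeper"); modifier "harvest".
Inside "festival midnight harbor mule keeper": head "keeper", modifier "festival midnight harbor mule".
Inside "festival midnight harbor mule": head "mule" (specifically "midnight harbor mule"), modifier "festival".
Inside "midnight harbor mule": head "mule" (specifically "harbor mule"), modifier "midnight".
Inside "harbor mule": head "mule", modifier "harbor".
Putting it together: [harvest [[festival [midnight [harbor mule]]] keeper]].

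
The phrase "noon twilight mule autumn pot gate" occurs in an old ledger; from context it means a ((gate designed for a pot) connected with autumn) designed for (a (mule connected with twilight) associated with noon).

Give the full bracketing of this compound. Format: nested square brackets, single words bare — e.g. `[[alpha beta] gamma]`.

[[noon [twilight mule]] [autumn [pot gate]]]

Overall it is a kind of gate (specifically "autumn pot gate"); the modifier is "noon twilight mule".
Within "noon twilight mule", the head is "mule" (specifically "twilight mule") and the modifier is "noon".
Within "twilight mule", the head is "mule" and the modifier is "twilight".
Within "autumn pot gate", the head is "gate" (specifically "pot gate") and the modifier is "autumn".
Within "pot gate", the head is "gate" and the modifier is "pot".
Putting it together: [[noon [twilight mule]] [autumn [pot gate]]].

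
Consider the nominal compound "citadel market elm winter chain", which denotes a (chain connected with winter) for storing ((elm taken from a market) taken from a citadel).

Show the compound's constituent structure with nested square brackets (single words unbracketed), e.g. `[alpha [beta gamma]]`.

[[citadel [market elm]] [winter chain]]

The outermost head in the paraphrase is "chain" (specifically "winter chain"), modified by "citadel market elm".
Inside "citadel market elm": head "elm" (specifically "market elm"), modifier "citadel".
Inside "market elm": head "elm", modifier "market".
Inside "winter chain": head "chain", modifier "winter".
Putting it together: [[citadel [market elm]] [winter chain]].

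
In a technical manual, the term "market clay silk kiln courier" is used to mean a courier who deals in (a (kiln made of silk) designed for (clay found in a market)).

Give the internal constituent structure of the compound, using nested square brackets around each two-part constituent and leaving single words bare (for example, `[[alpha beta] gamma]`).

[[[market clay] [silk kiln]] courier]

The outermost head in the paraphrase is "courier", modified by "market clay silk kiln".
Inside "market clay silk kiln": head "kiln" (specifically "silk kiln"), modifier "market clay".
Inside "market clay": head "clay", modifier "market".
Inside "silk kiln": head "kiln", modifier "silk".
Assembled: [[[market clay] [silk kiln]] courier].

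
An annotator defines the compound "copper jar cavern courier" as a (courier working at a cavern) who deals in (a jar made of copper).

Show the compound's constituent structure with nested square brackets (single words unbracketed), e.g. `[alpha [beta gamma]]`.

The outermost head in the paraphrase is "courier" (specifically "cavern courier"), modified by "copper jar".
"copper jar" → head "jar", modifier "copper".
"cavern courier" → head "courier", modifier "cavern".
So the structure is [[copper jar] [cavern courier]].

[[copper jar] [cavern courier]]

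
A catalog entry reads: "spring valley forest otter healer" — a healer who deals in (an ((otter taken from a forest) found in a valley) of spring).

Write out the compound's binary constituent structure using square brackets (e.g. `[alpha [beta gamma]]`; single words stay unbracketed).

Overall it is a kind of healer; the modifier is "spring valley forest otter".
"spring valley forest otter" → head "otter" (specifically "valley forest otter"), modifier "spring".
"valley forest otter" → head "otter" (specifically "forest otter"), modifier "valley".
"forest otter" → head "otter", modifier "forest".
So the structure is [[spring [valley [forest otter]]] healer].

[[spring [valley [forest otter]]] healer]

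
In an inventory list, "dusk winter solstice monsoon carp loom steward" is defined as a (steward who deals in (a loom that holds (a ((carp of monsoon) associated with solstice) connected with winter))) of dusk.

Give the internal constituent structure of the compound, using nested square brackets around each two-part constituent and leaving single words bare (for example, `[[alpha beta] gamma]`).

[dusk [[[winter [solstice [monsoon carp]]] loom] steward]]

Overall it is a kind of steward (specifically "winter solstice monsoon carp loom steward"); the modifier is "dusk".
"winter solstice monsoon carp loom steward" → head "steward", modifier "winter solstice monsoon carp loom".
"winter solstice monsoon carp loom" → head "loom", modifier "winter solstice monsoon carp".
"winter solstice monsoon carp" → head "carp" (specifically "solstice monsoon carp"), modifier "winter".
"solstice monsoon carp" → head "carp" (specifically "monsoon carp"), modifier "solstice".
"monsoon carp" → head "carp", modifier "monsoon".
Putting it together: [dusk [[[winter [solstice [monsoon carp]]] loom] steward]].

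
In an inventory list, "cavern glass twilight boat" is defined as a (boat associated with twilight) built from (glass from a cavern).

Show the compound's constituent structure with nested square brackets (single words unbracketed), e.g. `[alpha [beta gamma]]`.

[[cavern glass] [twilight boat]]

Whole compound: head "boat" (specifically "twilight boat"), modifier "cavern glass".
Within "cavern glass", the head is "glass" and the modifier is "cavern".
Within "twilight boat", the head is "boat" and the modifier is "twilight".
Assembled: [[cavern glass] [twilight boat]].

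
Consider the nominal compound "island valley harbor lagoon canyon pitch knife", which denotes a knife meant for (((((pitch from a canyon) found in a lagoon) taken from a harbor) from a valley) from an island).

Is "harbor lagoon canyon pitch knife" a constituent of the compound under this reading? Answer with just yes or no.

no

The top-level split is [island valley harbor lagoon canyon pitch] [knife]; the full structure is [[island [valley [harbor [lagoon [canyon pitch]]]]] knife].
"harbor lagoon canyon pitch knife" straddles a constituent boundary, so it is not a single unit.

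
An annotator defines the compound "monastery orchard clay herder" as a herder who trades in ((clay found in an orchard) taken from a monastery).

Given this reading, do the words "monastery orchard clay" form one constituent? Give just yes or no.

yes

The paraphrase groups the words so that "monastery orchard clay" is one unit: it corresponds to a single parenthesized sub-phrase.
The full structure is [[monastery [orchard clay]] herder], in which [monastery orchard clay] is a constituent.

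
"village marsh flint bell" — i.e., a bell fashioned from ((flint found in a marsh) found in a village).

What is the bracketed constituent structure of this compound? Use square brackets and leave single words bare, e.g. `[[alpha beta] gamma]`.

[[village [marsh flint]] bell]

Whole compound: head "bell", modifier "village marsh flint".
"village marsh flint" → head "flint" (specifically "marsh flint"), modifier "village".
"marsh flint" → head "flint", modifier "marsh".
So the structure is [[village [marsh flint]] bell].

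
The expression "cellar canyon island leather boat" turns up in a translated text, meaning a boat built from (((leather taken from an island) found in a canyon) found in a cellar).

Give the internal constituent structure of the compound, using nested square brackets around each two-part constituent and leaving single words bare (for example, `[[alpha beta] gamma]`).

Whole compound: head "boat", modifier "cellar canyon island leather".
"cellar canyon island leather" → head "leather" (specifically "canyon island leather"), modifier "cellar".
"canyon island leather" → head "leather" (specifically "island leather"), modifier "canyon".
"island leather" → head "leather", modifier "island".
Assembled: [[cellar [canyon [island leather]]] boat].

[[cellar [canyon [island leather]]] boat]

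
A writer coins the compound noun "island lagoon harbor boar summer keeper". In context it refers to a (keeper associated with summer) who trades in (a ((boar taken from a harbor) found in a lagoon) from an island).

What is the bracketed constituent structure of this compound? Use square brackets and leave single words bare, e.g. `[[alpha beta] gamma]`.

Whole compound: head "keeper" (specifically "summer keeper"), modifier "island lagoon harbor boar".
Within "island lagoon harbor boar", the head is "boar" (specifically "lagoon harbor boar") and the modifier is "island".
Within "lagoon harbor boar", the head is "boar" (specifically "harbor boar") and the modifier is "lagoon".
Within "harbor boar", the head is "boar" and the modifier is "harbor".
Within "summer keeper", the head is "keeper" and the modifier is "summer".
Putting it together: [[island [lagoon [harbor boar]]] [summer keeper]].

[[island [lagoon [harbor boar]]] [summer keeper]]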